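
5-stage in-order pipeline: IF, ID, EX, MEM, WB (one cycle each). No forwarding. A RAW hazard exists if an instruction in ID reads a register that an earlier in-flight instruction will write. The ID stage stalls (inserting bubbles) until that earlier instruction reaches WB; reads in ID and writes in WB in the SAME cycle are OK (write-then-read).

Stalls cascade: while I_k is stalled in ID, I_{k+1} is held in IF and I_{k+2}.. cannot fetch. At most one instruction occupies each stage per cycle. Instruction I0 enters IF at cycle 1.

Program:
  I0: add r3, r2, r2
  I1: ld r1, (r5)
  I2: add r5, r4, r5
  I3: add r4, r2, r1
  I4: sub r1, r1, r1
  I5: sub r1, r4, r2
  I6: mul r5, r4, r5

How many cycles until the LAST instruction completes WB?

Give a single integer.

I0 add r3 <- r2,r2: IF@1 ID@2 stall=0 (-) EX@3 MEM@4 WB@5
I1 ld r1 <- r5: IF@2 ID@3 stall=0 (-) EX@4 MEM@5 WB@6
I2 add r5 <- r4,r5: IF@3 ID@4 stall=0 (-) EX@5 MEM@6 WB@7
I3 add r4 <- r2,r1: IF@4 ID@5 stall=1 (RAW on I1.r1 (WB@6)) EX@7 MEM@8 WB@9
I4 sub r1 <- r1,r1: IF@5 ID@7 stall=0 (-) EX@8 MEM@9 WB@10
I5 sub r1 <- r4,r2: IF@7 ID@8 stall=1 (RAW on I3.r4 (WB@9)) EX@10 MEM@11 WB@12
I6 mul r5 <- r4,r5: IF@8 ID@10 stall=0 (-) EX@11 MEM@12 WB@13

Answer: 13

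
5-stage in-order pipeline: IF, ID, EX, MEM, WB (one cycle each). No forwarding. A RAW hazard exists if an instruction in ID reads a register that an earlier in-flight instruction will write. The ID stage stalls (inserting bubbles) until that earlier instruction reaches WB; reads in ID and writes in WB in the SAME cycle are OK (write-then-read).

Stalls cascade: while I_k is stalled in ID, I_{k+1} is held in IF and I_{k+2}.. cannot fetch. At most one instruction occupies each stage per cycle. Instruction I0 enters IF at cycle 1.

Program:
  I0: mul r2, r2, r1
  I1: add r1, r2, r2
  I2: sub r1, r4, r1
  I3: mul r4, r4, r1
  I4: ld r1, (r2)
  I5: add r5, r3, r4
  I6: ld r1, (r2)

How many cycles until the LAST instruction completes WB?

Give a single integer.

I0 mul r2 <- r2,r1: IF@1 ID@2 stall=0 (-) EX@3 MEM@4 WB@5
I1 add r1 <- r2,r2: IF@2 ID@3 stall=2 (RAW on I0.r2 (WB@5)) EX@6 MEM@7 WB@8
I2 sub r1 <- r4,r1: IF@3 ID@6 stall=2 (RAW on I1.r1 (WB@8)) EX@9 MEM@10 WB@11
I3 mul r4 <- r4,r1: IF@6 ID@9 stall=2 (RAW on I2.r1 (WB@11)) EX@12 MEM@13 WB@14
I4 ld r1 <- r2: IF@9 ID@12 stall=0 (-) EX@13 MEM@14 WB@15
I5 add r5 <- r3,r4: IF@12 ID@13 stall=1 (RAW on I3.r4 (WB@14)) EX@15 MEM@16 WB@17
I6 ld r1 <- r2: IF@13 ID@15 stall=0 (-) EX@16 MEM@17 WB@18

Answer: 18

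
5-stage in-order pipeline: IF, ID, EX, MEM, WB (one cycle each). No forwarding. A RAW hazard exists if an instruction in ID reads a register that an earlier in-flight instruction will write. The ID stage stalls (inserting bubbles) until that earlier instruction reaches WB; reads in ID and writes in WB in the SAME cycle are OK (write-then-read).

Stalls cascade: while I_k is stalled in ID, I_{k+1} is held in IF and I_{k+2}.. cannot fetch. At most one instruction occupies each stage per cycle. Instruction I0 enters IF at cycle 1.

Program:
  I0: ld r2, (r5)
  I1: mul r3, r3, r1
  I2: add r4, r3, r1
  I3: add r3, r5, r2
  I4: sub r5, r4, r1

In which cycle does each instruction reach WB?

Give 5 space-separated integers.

I0 ld r2 <- r5: IF@1 ID@2 stall=0 (-) EX@3 MEM@4 WB@5
I1 mul r3 <- r3,r1: IF@2 ID@3 stall=0 (-) EX@4 MEM@5 WB@6
I2 add r4 <- r3,r1: IF@3 ID@4 stall=2 (RAW on I1.r3 (WB@6)) EX@7 MEM@8 WB@9
I3 add r3 <- r5,r2: IF@4 ID@7 stall=0 (-) EX@8 MEM@9 WB@10
I4 sub r5 <- r4,r1: IF@7 ID@8 stall=1 (RAW on I2.r4 (WB@9)) EX@10 MEM@11 WB@12

Answer: 5 6 9 10 12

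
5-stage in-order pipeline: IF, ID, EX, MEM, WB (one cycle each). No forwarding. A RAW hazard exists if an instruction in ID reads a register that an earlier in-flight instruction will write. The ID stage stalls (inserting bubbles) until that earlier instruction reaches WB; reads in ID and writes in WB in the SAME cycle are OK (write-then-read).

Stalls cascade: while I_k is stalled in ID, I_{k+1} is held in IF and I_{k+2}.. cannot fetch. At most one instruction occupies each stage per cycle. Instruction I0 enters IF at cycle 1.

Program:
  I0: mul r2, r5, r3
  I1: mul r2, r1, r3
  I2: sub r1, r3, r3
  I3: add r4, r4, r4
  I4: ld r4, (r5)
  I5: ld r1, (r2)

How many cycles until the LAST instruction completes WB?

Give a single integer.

I0 mul r2 <- r5,r3: IF@1 ID@2 stall=0 (-) EX@3 MEM@4 WB@5
I1 mul r2 <- r1,r3: IF@2 ID@3 stall=0 (-) EX@4 MEM@5 WB@6
I2 sub r1 <- r3,r3: IF@3 ID@4 stall=0 (-) EX@5 MEM@6 WB@7
I3 add r4 <- r4,r4: IF@4 ID@5 stall=0 (-) EX@6 MEM@7 WB@8
I4 ld r4 <- r5: IF@5 ID@6 stall=0 (-) EX@7 MEM@8 WB@9
I5 ld r1 <- r2: IF@6 ID@7 stall=0 (-) EX@8 MEM@9 WB@10

Answer: 10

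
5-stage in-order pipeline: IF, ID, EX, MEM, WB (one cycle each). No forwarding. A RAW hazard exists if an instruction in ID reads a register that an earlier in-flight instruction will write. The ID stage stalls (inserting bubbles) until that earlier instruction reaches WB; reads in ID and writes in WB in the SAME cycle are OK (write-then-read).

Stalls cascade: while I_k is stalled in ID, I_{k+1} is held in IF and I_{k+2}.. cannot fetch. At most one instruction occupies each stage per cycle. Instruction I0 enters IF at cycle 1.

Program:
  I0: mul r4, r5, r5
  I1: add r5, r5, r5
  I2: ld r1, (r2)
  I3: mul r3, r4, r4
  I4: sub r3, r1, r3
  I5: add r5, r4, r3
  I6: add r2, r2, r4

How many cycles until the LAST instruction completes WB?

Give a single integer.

Answer: 15

Derivation:
I0 mul r4 <- r5,r5: IF@1 ID@2 stall=0 (-) EX@3 MEM@4 WB@5
I1 add r5 <- r5,r5: IF@2 ID@3 stall=0 (-) EX@4 MEM@5 WB@6
I2 ld r1 <- r2: IF@3 ID@4 stall=0 (-) EX@5 MEM@6 WB@7
I3 mul r3 <- r4,r4: IF@4 ID@5 stall=0 (-) EX@6 MEM@7 WB@8
I4 sub r3 <- r1,r3: IF@5 ID@6 stall=2 (RAW on I3.r3 (WB@8)) EX@9 MEM@10 WB@11
I5 add r5 <- r4,r3: IF@6 ID@9 stall=2 (RAW on I4.r3 (WB@11)) EX@12 MEM@13 WB@14
I6 add r2 <- r2,r4: IF@9 ID@12 stall=0 (-) EX@13 MEM@14 WB@15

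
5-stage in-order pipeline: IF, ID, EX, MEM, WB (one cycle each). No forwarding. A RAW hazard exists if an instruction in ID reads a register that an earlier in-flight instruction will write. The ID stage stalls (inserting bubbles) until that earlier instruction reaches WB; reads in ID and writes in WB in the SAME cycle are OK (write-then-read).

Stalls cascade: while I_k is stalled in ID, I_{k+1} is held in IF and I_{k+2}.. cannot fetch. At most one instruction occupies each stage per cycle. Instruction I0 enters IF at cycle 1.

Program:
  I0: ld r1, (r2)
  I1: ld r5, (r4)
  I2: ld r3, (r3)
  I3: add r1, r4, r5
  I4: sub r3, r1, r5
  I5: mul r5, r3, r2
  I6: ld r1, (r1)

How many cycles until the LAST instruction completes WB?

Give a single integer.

Answer: 16

Derivation:
I0 ld r1 <- r2: IF@1 ID@2 stall=0 (-) EX@3 MEM@4 WB@5
I1 ld r5 <- r4: IF@2 ID@3 stall=0 (-) EX@4 MEM@5 WB@6
I2 ld r3 <- r3: IF@3 ID@4 stall=0 (-) EX@5 MEM@6 WB@7
I3 add r1 <- r4,r5: IF@4 ID@5 stall=1 (RAW on I1.r5 (WB@6)) EX@7 MEM@8 WB@9
I4 sub r3 <- r1,r5: IF@5 ID@7 stall=2 (RAW on I3.r1 (WB@9)) EX@10 MEM@11 WB@12
I5 mul r5 <- r3,r2: IF@7 ID@10 stall=2 (RAW on I4.r3 (WB@12)) EX@13 MEM@14 WB@15
I6 ld r1 <- r1: IF@10 ID@13 stall=0 (-) EX@14 MEM@15 WB@16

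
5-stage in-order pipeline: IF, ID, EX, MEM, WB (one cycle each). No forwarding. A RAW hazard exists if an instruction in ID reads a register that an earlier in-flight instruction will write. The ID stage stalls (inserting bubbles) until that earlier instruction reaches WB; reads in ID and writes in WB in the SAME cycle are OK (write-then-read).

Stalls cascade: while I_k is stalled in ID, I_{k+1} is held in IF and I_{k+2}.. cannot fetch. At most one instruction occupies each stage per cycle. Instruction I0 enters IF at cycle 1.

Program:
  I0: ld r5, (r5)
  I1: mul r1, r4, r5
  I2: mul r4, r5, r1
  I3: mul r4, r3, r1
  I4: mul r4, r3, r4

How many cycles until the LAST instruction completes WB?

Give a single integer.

I0 ld r5 <- r5: IF@1 ID@2 stall=0 (-) EX@3 MEM@4 WB@5
I1 mul r1 <- r4,r5: IF@2 ID@3 stall=2 (RAW on I0.r5 (WB@5)) EX@6 MEM@7 WB@8
I2 mul r4 <- r5,r1: IF@3 ID@6 stall=2 (RAW on I1.r1 (WB@8)) EX@9 MEM@10 WB@11
I3 mul r4 <- r3,r1: IF@6 ID@9 stall=0 (-) EX@10 MEM@11 WB@12
I4 mul r4 <- r3,r4: IF@9 ID@10 stall=2 (RAW on I3.r4 (WB@12)) EX@13 MEM@14 WB@15

Answer: 15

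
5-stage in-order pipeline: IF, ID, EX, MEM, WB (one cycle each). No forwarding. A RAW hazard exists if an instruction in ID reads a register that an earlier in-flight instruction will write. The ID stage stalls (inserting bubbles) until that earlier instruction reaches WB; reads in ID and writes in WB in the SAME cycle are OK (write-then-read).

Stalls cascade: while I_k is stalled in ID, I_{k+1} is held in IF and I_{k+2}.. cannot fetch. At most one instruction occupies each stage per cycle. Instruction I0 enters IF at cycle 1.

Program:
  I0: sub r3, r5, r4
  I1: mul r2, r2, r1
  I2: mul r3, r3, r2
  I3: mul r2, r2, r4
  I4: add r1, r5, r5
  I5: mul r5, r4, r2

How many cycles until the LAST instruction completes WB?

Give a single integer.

Answer: 13

Derivation:
I0 sub r3 <- r5,r4: IF@1 ID@2 stall=0 (-) EX@3 MEM@4 WB@5
I1 mul r2 <- r2,r1: IF@2 ID@3 stall=0 (-) EX@4 MEM@5 WB@6
I2 mul r3 <- r3,r2: IF@3 ID@4 stall=2 (RAW on I1.r2 (WB@6)) EX@7 MEM@8 WB@9
I3 mul r2 <- r2,r4: IF@4 ID@7 stall=0 (-) EX@8 MEM@9 WB@10
I4 add r1 <- r5,r5: IF@7 ID@8 stall=0 (-) EX@9 MEM@10 WB@11
I5 mul r5 <- r4,r2: IF@8 ID@9 stall=1 (RAW on I3.r2 (WB@10)) EX@11 MEM@12 WB@13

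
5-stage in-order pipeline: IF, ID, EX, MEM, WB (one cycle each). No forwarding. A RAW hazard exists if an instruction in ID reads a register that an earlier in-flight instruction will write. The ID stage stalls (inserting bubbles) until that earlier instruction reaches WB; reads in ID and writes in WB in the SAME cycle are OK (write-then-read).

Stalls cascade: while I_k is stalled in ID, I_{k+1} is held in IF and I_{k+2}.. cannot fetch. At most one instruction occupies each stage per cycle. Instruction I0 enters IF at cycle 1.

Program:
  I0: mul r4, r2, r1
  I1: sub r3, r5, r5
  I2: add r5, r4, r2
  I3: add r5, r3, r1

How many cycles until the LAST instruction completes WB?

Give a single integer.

Answer: 9

Derivation:
I0 mul r4 <- r2,r1: IF@1 ID@2 stall=0 (-) EX@3 MEM@4 WB@5
I1 sub r3 <- r5,r5: IF@2 ID@3 stall=0 (-) EX@4 MEM@5 WB@6
I2 add r5 <- r4,r2: IF@3 ID@4 stall=1 (RAW on I0.r4 (WB@5)) EX@6 MEM@7 WB@8
I3 add r5 <- r3,r1: IF@4 ID@6 stall=0 (-) EX@7 MEM@8 WB@9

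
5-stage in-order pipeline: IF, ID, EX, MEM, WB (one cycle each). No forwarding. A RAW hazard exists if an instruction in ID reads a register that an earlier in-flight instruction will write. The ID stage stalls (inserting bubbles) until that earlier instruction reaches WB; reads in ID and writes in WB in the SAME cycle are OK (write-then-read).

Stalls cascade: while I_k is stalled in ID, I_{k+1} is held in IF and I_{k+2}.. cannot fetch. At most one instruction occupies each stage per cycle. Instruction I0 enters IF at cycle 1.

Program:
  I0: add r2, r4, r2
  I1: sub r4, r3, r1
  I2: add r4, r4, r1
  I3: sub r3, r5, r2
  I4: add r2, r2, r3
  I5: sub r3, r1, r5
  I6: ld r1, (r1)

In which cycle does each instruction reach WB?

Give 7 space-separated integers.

Answer: 5 6 9 10 13 14 15

Derivation:
I0 add r2 <- r4,r2: IF@1 ID@2 stall=0 (-) EX@3 MEM@4 WB@5
I1 sub r4 <- r3,r1: IF@2 ID@3 stall=0 (-) EX@4 MEM@5 WB@6
I2 add r4 <- r4,r1: IF@3 ID@4 stall=2 (RAW on I1.r4 (WB@6)) EX@7 MEM@8 WB@9
I3 sub r3 <- r5,r2: IF@4 ID@7 stall=0 (-) EX@8 MEM@9 WB@10
I4 add r2 <- r2,r3: IF@7 ID@8 stall=2 (RAW on I3.r3 (WB@10)) EX@11 MEM@12 WB@13
I5 sub r3 <- r1,r5: IF@8 ID@11 stall=0 (-) EX@12 MEM@13 WB@14
I6 ld r1 <- r1: IF@11 ID@12 stall=0 (-) EX@13 MEM@14 WB@15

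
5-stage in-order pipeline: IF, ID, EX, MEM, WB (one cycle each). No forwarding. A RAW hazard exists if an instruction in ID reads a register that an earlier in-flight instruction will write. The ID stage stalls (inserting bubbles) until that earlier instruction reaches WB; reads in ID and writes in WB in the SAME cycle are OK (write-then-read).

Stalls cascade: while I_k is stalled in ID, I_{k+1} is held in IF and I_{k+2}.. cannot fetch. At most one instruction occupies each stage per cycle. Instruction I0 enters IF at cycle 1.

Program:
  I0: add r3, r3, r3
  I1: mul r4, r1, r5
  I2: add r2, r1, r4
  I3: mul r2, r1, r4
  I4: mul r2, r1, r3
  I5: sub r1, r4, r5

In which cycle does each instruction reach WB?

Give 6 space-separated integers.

Answer: 5 6 9 10 11 12

Derivation:
I0 add r3 <- r3,r3: IF@1 ID@2 stall=0 (-) EX@3 MEM@4 WB@5
I1 mul r4 <- r1,r5: IF@2 ID@3 stall=0 (-) EX@4 MEM@5 WB@6
I2 add r2 <- r1,r4: IF@3 ID@4 stall=2 (RAW on I1.r4 (WB@6)) EX@7 MEM@8 WB@9
I3 mul r2 <- r1,r4: IF@4 ID@7 stall=0 (-) EX@8 MEM@9 WB@10
I4 mul r2 <- r1,r3: IF@7 ID@8 stall=0 (-) EX@9 MEM@10 WB@11
I5 sub r1 <- r4,r5: IF@8 ID@9 stall=0 (-) EX@10 MEM@11 WB@12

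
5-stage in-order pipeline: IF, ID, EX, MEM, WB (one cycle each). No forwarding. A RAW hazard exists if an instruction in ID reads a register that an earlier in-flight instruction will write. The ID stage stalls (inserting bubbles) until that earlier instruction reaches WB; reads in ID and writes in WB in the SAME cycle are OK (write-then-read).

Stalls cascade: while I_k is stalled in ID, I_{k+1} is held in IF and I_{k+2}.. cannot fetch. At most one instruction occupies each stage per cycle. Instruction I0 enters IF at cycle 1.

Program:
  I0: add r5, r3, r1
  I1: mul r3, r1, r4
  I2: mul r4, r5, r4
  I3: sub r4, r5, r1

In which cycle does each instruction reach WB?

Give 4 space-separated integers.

Answer: 5 6 8 9

Derivation:
I0 add r5 <- r3,r1: IF@1 ID@2 stall=0 (-) EX@3 MEM@4 WB@5
I1 mul r3 <- r1,r4: IF@2 ID@3 stall=0 (-) EX@4 MEM@5 WB@6
I2 mul r4 <- r5,r4: IF@3 ID@4 stall=1 (RAW on I0.r5 (WB@5)) EX@6 MEM@7 WB@8
I3 sub r4 <- r5,r1: IF@4 ID@6 stall=0 (-) EX@7 MEM@8 WB@9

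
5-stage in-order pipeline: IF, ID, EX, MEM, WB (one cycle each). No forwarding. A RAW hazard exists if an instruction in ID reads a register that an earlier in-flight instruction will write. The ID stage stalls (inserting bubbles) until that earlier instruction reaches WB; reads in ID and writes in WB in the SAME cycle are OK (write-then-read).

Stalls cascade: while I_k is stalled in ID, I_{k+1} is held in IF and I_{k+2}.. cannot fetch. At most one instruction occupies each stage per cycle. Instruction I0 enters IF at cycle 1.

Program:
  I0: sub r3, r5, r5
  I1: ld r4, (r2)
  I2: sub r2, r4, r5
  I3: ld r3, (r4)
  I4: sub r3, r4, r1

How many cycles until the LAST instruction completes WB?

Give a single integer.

Answer: 11

Derivation:
I0 sub r3 <- r5,r5: IF@1 ID@2 stall=0 (-) EX@3 MEM@4 WB@5
I1 ld r4 <- r2: IF@2 ID@3 stall=0 (-) EX@4 MEM@5 WB@6
I2 sub r2 <- r4,r5: IF@3 ID@4 stall=2 (RAW on I1.r4 (WB@6)) EX@7 MEM@8 WB@9
I3 ld r3 <- r4: IF@4 ID@7 stall=0 (-) EX@8 MEM@9 WB@10
I4 sub r3 <- r4,r1: IF@7 ID@8 stall=0 (-) EX@9 MEM@10 WB@11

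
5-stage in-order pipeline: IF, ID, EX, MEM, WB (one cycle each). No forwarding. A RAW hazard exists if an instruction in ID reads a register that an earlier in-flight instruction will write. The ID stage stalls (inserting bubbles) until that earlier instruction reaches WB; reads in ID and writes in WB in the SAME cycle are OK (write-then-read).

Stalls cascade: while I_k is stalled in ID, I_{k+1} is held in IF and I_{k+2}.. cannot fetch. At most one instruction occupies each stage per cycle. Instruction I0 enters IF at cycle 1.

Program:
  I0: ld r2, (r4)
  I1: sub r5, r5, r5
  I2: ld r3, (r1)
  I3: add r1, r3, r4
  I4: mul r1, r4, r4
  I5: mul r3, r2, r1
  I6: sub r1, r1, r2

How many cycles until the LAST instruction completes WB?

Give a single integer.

I0 ld r2 <- r4: IF@1 ID@2 stall=0 (-) EX@3 MEM@4 WB@5
I1 sub r5 <- r5,r5: IF@2 ID@3 stall=0 (-) EX@4 MEM@5 WB@6
I2 ld r3 <- r1: IF@3 ID@4 stall=0 (-) EX@5 MEM@6 WB@7
I3 add r1 <- r3,r4: IF@4 ID@5 stall=2 (RAW on I2.r3 (WB@7)) EX@8 MEM@9 WB@10
I4 mul r1 <- r4,r4: IF@5 ID@8 stall=0 (-) EX@9 MEM@10 WB@11
I5 mul r3 <- r2,r1: IF@8 ID@9 stall=2 (RAW on I4.r1 (WB@11)) EX@12 MEM@13 WB@14
I6 sub r1 <- r1,r2: IF@9 ID@12 stall=0 (-) EX@13 MEM@14 WB@15

Answer: 15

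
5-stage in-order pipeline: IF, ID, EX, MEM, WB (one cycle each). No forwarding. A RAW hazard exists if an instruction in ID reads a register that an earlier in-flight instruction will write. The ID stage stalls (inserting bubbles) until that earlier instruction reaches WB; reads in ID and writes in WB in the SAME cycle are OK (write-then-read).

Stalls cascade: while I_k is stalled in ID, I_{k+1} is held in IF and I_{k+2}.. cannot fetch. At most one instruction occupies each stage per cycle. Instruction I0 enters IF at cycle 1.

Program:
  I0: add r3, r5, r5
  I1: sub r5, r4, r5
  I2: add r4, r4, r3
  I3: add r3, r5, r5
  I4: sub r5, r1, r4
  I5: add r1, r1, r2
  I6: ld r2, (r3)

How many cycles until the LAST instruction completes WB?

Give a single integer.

Answer: 13

Derivation:
I0 add r3 <- r5,r5: IF@1 ID@2 stall=0 (-) EX@3 MEM@4 WB@5
I1 sub r5 <- r4,r5: IF@2 ID@3 stall=0 (-) EX@4 MEM@5 WB@6
I2 add r4 <- r4,r3: IF@3 ID@4 stall=1 (RAW on I0.r3 (WB@5)) EX@6 MEM@7 WB@8
I3 add r3 <- r5,r5: IF@4 ID@6 stall=0 (-) EX@7 MEM@8 WB@9
I4 sub r5 <- r1,r4: IF@6 ID@7 stall=1 (RAW on I2.r4 (WB@8)) EX@9 MEM@10 WB@11
I5 add r1 <- r1,r2: IF@7 ID@9 stall=0 (-) EX@10 MEM@11 WB@12
I6 ld r2 <- r3: IF@9 ID@10 stall=0 (-) EX@11 MEM@12 WB@13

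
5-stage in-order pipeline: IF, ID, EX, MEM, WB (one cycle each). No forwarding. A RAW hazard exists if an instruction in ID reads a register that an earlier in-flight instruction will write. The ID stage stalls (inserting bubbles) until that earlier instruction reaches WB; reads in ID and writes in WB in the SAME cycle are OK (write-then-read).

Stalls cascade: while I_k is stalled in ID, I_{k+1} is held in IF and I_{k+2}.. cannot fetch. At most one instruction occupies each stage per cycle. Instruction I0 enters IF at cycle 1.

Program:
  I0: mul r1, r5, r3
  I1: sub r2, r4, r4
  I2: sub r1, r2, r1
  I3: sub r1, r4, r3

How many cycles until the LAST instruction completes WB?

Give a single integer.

Answer: 10

Derivation:
I0 mul r1 <- r5,r3: IF@1 ID@2 stall=0 (-) EX@3 MEM@4 WB@5
I1 sub r2 <- r4,r4: IF@2 ID@3 stall=0 (-) EX@4 MEM@5 WB@6
I2 sub r1 <- r2,r1: IF@3 ID@4 stall=2 (RAW on I1.r2 (WB@6)) EX@7 MEM@8 WB@9
I3 sub r1 <- r4,r3: IF@4 ID@7 stall=0 (-) EX@8 MEM@9 WB@10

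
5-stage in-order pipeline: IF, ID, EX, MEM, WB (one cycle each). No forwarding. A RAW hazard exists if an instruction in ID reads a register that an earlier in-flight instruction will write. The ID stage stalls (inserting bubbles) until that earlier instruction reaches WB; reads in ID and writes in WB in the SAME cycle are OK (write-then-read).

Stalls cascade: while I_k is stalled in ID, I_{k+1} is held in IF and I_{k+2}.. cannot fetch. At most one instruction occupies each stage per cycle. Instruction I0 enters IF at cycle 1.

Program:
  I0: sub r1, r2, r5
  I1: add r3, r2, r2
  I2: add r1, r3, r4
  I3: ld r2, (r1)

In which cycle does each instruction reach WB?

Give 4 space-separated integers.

Answer: 5 6 9 12

Derivation:
I0 sub r1 <- r2,r5: IF@1 ID@2 stall=0 (-) EX@3 MEM@4 WB@5
I1 add r3 <- r2,r2: IF@2 ID@3 stall=0 (-) EX@4 MEM@5 WB@6
I2 add r1 <- r3,r4: IF@3 ID@4 stall=2 (RAW on I1.r3 (WB@6)) EX@7 MEM@8 WB@9
I3 ld r2 <- r1: IF@4 ID@7 stall=2 (RAW on I2.r1 (WB@9)) EX@10 MEM@11 WB@12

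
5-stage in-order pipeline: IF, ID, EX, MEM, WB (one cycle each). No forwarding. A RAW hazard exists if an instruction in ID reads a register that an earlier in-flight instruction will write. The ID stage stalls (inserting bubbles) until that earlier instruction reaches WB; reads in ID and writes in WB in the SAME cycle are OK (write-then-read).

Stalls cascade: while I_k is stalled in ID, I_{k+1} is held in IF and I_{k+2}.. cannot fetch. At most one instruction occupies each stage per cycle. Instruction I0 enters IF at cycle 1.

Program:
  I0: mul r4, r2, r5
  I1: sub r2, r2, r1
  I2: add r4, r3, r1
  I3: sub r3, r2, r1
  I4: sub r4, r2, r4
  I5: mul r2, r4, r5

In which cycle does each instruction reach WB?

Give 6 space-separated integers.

Answer: 5 6 7 9 10 13

Derivation:
I0 mul r4 <- r2,r5: IF@1 ID@2 stall=0 (-) EX@3 MEM@4 WB@5
I1 sub r2 <- r2,r1: IF@2 ID@3 stall=0 (-) EX@4 MEM@5 WB@6
I2 add r4 <- r3,r1: IF@3 ID@4 stall=0 (-) EX@5 MEM@6 WB@7
I3 sub r3 <- r2,r1: IF@4 ID@5 stall=1 (RAW on I1.r2 (WB@6)) EX@7 MEM@8 WB@9
I4 sub r4 <- r2,r4: IF@5 ID@7 stall=0 (-) EX@8 MEM@9 WB@10
I5 mul r2 <- r4,r5: IF@7 ID@8 stall=2 (RAW on I4.r4 (WB@10)) EX@11 MEM@12 WB@13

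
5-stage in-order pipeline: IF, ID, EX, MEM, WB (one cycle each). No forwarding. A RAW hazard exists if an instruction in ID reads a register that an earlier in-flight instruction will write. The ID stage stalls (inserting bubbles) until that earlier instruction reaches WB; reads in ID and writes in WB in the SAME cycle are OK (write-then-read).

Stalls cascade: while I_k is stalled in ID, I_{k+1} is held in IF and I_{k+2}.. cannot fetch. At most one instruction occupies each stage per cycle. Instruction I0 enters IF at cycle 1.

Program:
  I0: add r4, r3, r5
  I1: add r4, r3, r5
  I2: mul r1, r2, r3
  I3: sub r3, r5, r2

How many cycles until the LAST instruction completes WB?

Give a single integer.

I0 add r4 <- r3,r5: IF@1 ID@2 stall=0 (-) EX@3 MEM@4 WB@5
I1 add r4 <- r3,r5: IF@2 ID@3 stall=0 (-) EX@4 MEM@5 WB@6
I2 mul r1 <- r2,r3: IF@3 ID@4 stall=0 (-) EX@5 MEM@6 WB@7
I3 sub r3 <- r5,r2: IF@4 ID@5 stall=0 (-) EX@6 MEM@7 WB@8

Answer: 8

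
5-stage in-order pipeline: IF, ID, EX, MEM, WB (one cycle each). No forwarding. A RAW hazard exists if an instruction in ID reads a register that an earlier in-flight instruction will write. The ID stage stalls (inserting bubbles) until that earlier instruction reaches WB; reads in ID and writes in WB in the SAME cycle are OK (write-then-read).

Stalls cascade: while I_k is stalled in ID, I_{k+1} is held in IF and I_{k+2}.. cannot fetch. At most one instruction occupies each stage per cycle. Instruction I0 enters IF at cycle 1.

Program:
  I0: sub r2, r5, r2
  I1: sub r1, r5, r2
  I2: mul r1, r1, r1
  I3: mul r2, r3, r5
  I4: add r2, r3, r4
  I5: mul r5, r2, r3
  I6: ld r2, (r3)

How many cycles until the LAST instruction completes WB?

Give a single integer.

Answer: 17

Derivation:
I0 sub r2 <- r5,r2: IF@1 ID@2 stall=0 (-) EX@3 MEM@4 WB@5
I1 sub r1 <- r5,r2: IF@2 ID@3 stall=2 (RAW on I0.r2 (WB@5)) EX@6 MEM@7 WB@8
I2 mul r1 <- r1,r1: IF@3 ID@6 stall=2 (RAW on I1.r1 (WB@8)) EX@9 MEM@10 WB@11
I3 mul r2 <- r3,r5: IF@6 ID@9 stall=0 (-) EX@10 MEM@11 WB@12
I4 add r2 <- r3,r4: IF@9 ID@10 stall=0 (-) EX@11 MEM@12 WB@13
I5 mul r5 <- r2,r3: IF@10 ID@11 stall=2 (RAW on I4.r2 (WB@13)) EX@14 MEM@15 WB@16
I6 ld r2 <- r3: IF@11 ID@14 stall=0 (-) EX@15 MEM@16 WB@17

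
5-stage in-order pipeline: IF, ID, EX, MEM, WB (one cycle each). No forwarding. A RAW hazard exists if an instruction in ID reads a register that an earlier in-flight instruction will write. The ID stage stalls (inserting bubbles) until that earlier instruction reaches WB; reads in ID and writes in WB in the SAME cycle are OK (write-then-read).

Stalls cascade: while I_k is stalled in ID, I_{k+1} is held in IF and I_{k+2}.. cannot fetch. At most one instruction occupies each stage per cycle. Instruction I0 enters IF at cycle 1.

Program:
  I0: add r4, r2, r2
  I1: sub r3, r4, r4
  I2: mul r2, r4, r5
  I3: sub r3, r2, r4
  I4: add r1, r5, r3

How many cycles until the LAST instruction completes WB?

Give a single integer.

I0 add r4 <- r2,r2: IF@1 ID@2 stall=0 (-) EX@3 MEM@4 WB@5
I1 sub r3 <- r4,r4: IF@2 ID@3 stall=2 (RAW on I0.r4 (WB@5)) EX@6 MEM@7 WB@8
I2 mul r2 <- r4,r5: IF@3 ID@6 stall=0 (-) EX@7 MEM@8 WB@9
I3 sub r3 <- r2,r4: IF@6 ID@7 stall=2 (RAW on I2.r2 (WB@9)) EX@10 MEM@11 WB@12
I4 add r1 <- r5,r3: IF@7 ID@10 stall=2 (RAW on I3.r3 (WB@12)) EX@13 MEM@14 WB@15

Answer: 15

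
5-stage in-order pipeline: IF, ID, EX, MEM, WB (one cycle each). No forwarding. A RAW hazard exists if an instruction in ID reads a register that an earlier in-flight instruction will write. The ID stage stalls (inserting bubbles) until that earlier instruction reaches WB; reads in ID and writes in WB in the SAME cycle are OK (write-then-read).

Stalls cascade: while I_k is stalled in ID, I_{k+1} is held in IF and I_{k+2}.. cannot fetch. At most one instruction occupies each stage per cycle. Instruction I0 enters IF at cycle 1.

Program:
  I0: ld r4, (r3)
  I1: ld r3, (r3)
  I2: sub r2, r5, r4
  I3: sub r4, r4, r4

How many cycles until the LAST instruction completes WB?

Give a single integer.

Answer: 9

Derivation:
I0 ld r4 <- r3: IF@1 ID@2 stall=0 (-) EX@3 MEM@4 WB@5
I1 ld r3 <- r3: IF@2 ID@3 stall=0 (-) EX@4 MEM@5 WB@6
I2 sub r2 <- r5,r4: IF@3 ID@4 stall=1 (RAW on I0.r4 (WB@5)) EX@6 MEM@7 WB@8
I3 sub r4 <- r4,r4: IF@4 ID@6 stall=0 (-) EX@7 MEM@8 WB@9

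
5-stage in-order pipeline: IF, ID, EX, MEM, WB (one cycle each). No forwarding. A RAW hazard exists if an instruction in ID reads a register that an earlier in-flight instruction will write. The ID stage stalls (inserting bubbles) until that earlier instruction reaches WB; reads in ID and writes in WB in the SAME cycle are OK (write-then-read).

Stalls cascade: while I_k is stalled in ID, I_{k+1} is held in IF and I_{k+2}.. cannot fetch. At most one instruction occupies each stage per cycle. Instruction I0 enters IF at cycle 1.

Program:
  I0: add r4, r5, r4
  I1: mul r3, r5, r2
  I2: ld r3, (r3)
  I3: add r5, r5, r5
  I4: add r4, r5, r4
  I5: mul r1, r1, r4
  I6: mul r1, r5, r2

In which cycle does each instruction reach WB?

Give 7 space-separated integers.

I0 add r4 <- r5,r4: IF@1 ID@2 stall=0 (-) EX@3 MEM@4 WB@5
I1 mul r3 <- r5,r2: IF@2 ID@3 stall=0 (-) EX@4 MEM@5 WB@6
I2 ld r3 <- r3: IF@3 ID@4 stall=2 (RAW on I1.r3 (WB@6)) EX@7 MEM@8 WB@9
I3 add r5 <- r5,r5: IF@4 ID@7 stall=0 (-) EX@8 MEM@9 WB@10
I4 add r4 <- r5,r4: IF@7 ID@8 stall=2 (RAW on I3.r5 (WB@10)) EX@11 MEM@12 WB@13
I5 mul r1 <- r1,r4: IF@8 ID@11 stall=2 (RAW on I4.r4 (WB@13)) EX@14 MEM@15 WB@16
I6 mul r1 <- r5,r2: IF@11 ID@14 stall=0 (-) EX@15 MEM@16 WB@17

Answer: 5 6 9 10 13 16 17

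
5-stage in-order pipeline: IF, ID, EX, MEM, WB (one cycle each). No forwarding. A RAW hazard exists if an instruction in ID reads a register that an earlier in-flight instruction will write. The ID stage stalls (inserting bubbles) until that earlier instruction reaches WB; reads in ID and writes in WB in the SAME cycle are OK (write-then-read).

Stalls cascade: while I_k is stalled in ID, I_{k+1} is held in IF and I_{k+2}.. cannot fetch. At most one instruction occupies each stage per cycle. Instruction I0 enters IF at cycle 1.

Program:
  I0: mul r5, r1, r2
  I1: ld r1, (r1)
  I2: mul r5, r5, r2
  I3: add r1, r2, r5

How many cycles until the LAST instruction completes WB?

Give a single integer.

I0 mul r5 <- r1,r2: IF@1 ID@2 stall=0 (-) EX@3 MEM@4 WB@5
I1 ld r1 <- r1: IF@2 ID@3 stall=0 (-) EX@4 MEM@5 WB@6
I2 mul r5 <- r5,r2: IF@3 ID@4 stall=1 (RAW on I0.r5 (WB@5)) EX@6 MEM@7 WB@8
I3 add r1 <- r2,r5: IF@4 ID@6 stall=2 (RAW on I2.r5 (WB@8)) EX@9 MEM@10 WB@11

Answer: 11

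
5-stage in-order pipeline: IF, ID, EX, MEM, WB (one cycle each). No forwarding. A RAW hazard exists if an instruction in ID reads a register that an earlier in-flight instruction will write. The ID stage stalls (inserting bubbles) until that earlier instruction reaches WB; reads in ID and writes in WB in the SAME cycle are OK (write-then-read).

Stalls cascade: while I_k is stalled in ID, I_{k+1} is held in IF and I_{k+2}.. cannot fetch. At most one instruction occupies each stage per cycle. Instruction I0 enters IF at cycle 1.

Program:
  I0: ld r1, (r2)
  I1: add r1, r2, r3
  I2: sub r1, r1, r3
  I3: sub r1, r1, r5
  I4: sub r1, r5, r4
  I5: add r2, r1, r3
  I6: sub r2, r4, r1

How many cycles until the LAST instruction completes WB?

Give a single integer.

Answer: 17

Derivation:
I0 ld r1 <- r2: IF@1 ID@2 stall=0 (-) EX@3 MEM@4 WB@5
I1 add r1 <- r2,r3: IF@2 ID@3 stall=0 (-) EX@4 MEM@5 WB@6
I2 sub r1 <- r1,r3: IF@3 ID@4 stall=2 (RAW on I1.r1 (WB@6)) EX@7 MEM@8 WB@9
I3 sub r1 <- r1,r5: IF@4 ID@7 stall=2 (RAW on I2.r1 (WB@9)) EX@10 MEM@11 WB@12
I4 sub r1 <- r5,r4: IF@7 ID@10 stall=0 (-) EX@11 MEM@12 WB@13
I5 add r2 <- r1,r3: IF@10 ID@11 stall=2 (RAW on I4.r1 (WB@13)) EX@14 MEM@15 WB@16
I6 sub r2 <- r4,r1: IF@11 ID@14 stall=0 (-) EX@15 MEM@16 WB@17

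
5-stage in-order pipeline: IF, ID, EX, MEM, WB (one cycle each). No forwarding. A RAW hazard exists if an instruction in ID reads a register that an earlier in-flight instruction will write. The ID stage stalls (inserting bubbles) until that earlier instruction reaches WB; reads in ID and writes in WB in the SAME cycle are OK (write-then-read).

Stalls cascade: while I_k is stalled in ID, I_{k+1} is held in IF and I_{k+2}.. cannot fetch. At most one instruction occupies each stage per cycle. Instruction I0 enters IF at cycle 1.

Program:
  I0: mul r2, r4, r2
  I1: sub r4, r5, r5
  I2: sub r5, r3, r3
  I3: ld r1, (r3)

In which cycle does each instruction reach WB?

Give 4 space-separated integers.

Answer: 5 6 7 8

Derivation:
I0 mul r2 <- r4,r2: IF@1 ID@2 stall=0 (-) EX@3 MEM@4 WB@5
I1 sub r4 <- r5,r5: IF@2 ID@3 stall=0 (-) EX@4 MEM@5 WB@6
I2 sub r5 <- r3,r3: IF@3 ID@4 stall=0 (-) EX@5 MEM@6 WB@7
I3 ld r1 <- r3: IF@4 ID@5 stall=0 (-) EX@6 MEM@7 WB@8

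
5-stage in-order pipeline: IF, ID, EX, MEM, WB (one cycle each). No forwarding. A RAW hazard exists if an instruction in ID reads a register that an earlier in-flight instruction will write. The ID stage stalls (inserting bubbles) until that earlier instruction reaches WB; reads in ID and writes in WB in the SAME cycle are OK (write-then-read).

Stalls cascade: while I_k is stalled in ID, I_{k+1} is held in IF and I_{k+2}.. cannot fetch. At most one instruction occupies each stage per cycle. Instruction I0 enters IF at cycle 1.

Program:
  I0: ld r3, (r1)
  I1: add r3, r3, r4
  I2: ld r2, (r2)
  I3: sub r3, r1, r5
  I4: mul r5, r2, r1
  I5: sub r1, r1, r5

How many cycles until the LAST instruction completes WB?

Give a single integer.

I0 ld r3 <- r1: IF@1 ID@2 stall=0 (-) EX@3 MEM@4 WB@5
I1 add r3 <- r3,r4: IF@2 ID@3 stall=2 (RAW on I0.r3 (WB@5)) EX@6 MEM@7 WB@8
I2 ld r2 <- r2: IF@3 ID@6 stall=0 (-) EX@7 MEM@8 WB@9
I3 sub r3 <- r1,r5: IF@6 ID@7 stall=0 (-) EX@8 MEM@9 WB@10
I4 mul r5 <- r2,r1: IF@7 ID@8 stall=1 (RAW on I2.r2 (WB@9)) EX@10 MEM@11 WB@12
I5 sub r1 <- r1,r5: IF@8 ID@10 stall=2 (RAW on I4.r5 (WB@12)) EX@13 MEM@14 WB@15

Answer: 15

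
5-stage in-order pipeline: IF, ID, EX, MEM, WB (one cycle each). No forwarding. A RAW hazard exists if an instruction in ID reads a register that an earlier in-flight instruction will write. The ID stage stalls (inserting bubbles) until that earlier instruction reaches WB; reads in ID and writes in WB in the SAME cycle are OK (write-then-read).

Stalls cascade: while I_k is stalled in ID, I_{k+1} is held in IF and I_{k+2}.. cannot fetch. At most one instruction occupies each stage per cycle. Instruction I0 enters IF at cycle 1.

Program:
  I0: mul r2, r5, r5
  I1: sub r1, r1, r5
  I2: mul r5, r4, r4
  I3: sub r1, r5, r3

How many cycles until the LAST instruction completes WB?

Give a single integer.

Answer: 10

Derivation:
I0 mul r2 <- r5,r5: IF@1 ID@2 stall=0 (-) EX@3 MEM@4 WB@5
I1 sub r1 <- r1,r5: IF@2 ID@3 stall=0 (-) EX@4 MEM@5 WB@6
I2 mul r5 <- r4,r4: IF@3 ID@4 stall=0 (-) EX@5 MEM@6 WB@7
I3 sub r1 <- r5,r3: IF@4 ID@5 stall=2 (RAW on I2.r5 (WB@7)) EX@8 MEM@9 WB@10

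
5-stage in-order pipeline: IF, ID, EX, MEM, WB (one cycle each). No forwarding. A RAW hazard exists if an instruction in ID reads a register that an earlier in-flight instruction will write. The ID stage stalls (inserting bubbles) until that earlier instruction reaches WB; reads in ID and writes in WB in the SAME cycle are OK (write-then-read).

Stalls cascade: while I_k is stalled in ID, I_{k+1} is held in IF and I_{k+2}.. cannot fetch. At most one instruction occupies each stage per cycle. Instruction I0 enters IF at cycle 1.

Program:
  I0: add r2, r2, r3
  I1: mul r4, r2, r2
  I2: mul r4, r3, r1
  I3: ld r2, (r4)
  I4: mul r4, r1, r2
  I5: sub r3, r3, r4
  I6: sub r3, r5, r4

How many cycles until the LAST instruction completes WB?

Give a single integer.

I0 add r2 <- r2,r3: IF@1 ID@2 stall=0 (-) EX@3 MEM@4 WB@5
I1 mul r4 <- r2,r2: IF@2 ID@3 stall=2 (RAW on I0.r2 (WB@5)) EX@6 MEM@7 WB@8
I2 mul r4 <- r3,r1: IF@3 ID@6 stall=0 (-) EX@7 MEM@8 WB@9
I3 ld r2 <- r4: IF@6 ID@7 stall=2 (RAW on I2.r4 (WB@9)) EX@10 MEM@11 WB@12
I4 mul r4 <- r1,r2: IF@7 ID@10 stall=2 (RAW on I3.r2 (WB@12)) EX@13 MEM@14 WB@15
I5 sub r3 <- r3,r4: IF@10 ID@13 stall=2 (RAW on I4.r4 (WB@15)) EX@16 MEM@17 WB@18
I6 sub r3 <- r5,r4: IF@13 ID@16 stall=0 (-) EX@17 MEM@18 WB@19

Answer: 19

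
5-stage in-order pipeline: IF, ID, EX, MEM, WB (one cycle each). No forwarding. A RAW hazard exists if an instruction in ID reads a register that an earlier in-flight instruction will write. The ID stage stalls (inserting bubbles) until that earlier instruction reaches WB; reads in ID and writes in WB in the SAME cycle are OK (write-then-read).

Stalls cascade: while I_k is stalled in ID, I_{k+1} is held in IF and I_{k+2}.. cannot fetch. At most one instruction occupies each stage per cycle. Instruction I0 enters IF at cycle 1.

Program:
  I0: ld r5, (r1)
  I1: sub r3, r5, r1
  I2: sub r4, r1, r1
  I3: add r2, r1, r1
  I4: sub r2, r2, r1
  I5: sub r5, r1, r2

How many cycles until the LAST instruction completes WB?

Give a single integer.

I0 ld r5 <- r1: IF@1 ID@2 stall=0 (-) EX@3 MEM@4 WB@5
I1 sub r3 <- r5,r1: IF@2 ID@3 stall=2 (RAW on I0.r5 (WB@5)) EX@6 MEM@7 WB@8
I2 sub r4 <- r1,r1: IF@3 ID@6 stall=0 (-) EX@7 MEM@8 WB@9
I3 add r2 <- r1,r1: IF@6 ID@7 stall=0 (-) EX@8 MEM@9 WB@10
I4 sub r2 <- r2,r1: IF@7 ID@8 stall=2 (RAW on I3.r2 (WB@10)) EX@11 MEM@12 WB@13
I5 sub r5 <- r1,r2: IF@8 ID@11 stall=2 (RAW on I4.r2 (WB@13)) EX@14 MEM@15 WB@16

Answer: 16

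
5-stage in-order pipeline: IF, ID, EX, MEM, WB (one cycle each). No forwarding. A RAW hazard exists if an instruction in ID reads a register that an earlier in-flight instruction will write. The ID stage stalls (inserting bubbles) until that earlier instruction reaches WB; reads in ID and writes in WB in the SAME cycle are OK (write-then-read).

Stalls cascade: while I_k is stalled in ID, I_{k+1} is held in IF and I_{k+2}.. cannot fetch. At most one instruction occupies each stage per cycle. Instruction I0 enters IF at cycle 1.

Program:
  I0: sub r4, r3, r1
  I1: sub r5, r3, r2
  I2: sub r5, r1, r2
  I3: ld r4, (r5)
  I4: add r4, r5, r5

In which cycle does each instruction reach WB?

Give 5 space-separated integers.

I0 sub r4 <- r3,r1: IF@1 ID@2 stall=0 (-) EX@3 MEM@4 WB@5
I1 sub r5 <- r3,r2: IF@2 ID@3 stall=0 (-) EX@4 MEM@5 WB@6
I2 sub r5 <- r1,r2: IF@3 ID@4 stall=0 (-) EX@5 MEM@6 WB@7
I3 ld r4 <- r5: IF@4 ID@5 stall=2 (RAW on I2.r5 (WB@7)) EX@8 MEM@9 WB@10
I4 add r4 <- r5,r5: IF@5 ID@8 stall=0 (-) EX@9 MEM@10 WB@11

Answer: 5 6 7 10 11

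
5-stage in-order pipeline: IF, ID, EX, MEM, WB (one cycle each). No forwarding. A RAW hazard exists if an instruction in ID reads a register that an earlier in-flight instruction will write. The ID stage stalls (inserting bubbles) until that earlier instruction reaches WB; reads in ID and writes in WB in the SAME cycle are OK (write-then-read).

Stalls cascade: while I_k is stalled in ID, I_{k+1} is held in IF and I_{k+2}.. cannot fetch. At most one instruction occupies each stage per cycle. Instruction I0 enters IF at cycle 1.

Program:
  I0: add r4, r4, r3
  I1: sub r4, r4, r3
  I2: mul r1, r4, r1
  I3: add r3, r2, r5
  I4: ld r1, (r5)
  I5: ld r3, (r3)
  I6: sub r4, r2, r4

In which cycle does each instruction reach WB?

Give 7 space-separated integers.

Answer: 5 8 11 12 13 15 16

Derivation:
I0 add r4 <- r4,r3: IF@1 ID@2 stall=0 (-) EX@3 MEM@4 WB@5
I1 sub r4 <- r4,r3: IF@2 ID@3 stall=2 (RAW on I0.r4 (WB@5)) EX@6 MEM@7 WB@8
I2 mul r1 <- r4,r1: IF@3 ID@6 stall=2 (RAW on I1.r4 (WB@8)) EX@9 MEM@10 WB@11
I3 add r3 <- r2,r5: IF@6 ID@9 stall=0 (-) EX@10 MEM@11 WB@12
I4 ld r1 <- r5: IF@9 ID@10 stall=0 (-) EX@11 MEM@12 WB@13
I5 ld r3 <- r3: IF@10 ID@11 stall=1 (RAW on I3.r3 (WB@12)) EX@13 MEM@14 WB@15
I6 sub r4 <- r2,r4: IF@11 ID@13 stall=0 (-) EX@14 MEM@15 WB@16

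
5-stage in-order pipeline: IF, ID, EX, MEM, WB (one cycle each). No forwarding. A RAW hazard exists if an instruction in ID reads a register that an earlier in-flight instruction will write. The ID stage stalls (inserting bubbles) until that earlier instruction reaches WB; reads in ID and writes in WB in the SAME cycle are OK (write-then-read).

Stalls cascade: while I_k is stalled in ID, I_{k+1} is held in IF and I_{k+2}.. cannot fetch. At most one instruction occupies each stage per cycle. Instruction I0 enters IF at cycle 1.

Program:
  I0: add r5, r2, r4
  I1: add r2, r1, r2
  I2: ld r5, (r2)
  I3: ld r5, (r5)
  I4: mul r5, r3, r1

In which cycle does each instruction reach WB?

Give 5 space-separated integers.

Answer: 5 6 9 12 13

Derivation:
I0 add r5 <- r2,r4: IF@1 ID@2 stall=0 (-) EX@3 MEM@4 WB@5
I1 add r2 <- r1,r2: IF@2 ID@3 stall=0 (-) EX@4 MEM@5 WB@6
I2 ld r5 <- r2: IF@3 ID@4 stall=2 (RAW on I1.r2 (WB@6)) EX@7 MEM@8 WB@9
I3 ld r5 <- r5: IF@4 ID@7 stall=2 (RAW on I2.r5 (WB@9)) EX@10 MEM@11 WB@12
I4 mul r5 <- r3,r1: IF@7 ID@10 stall=0 (-) EX@11 MEM@12 WB@13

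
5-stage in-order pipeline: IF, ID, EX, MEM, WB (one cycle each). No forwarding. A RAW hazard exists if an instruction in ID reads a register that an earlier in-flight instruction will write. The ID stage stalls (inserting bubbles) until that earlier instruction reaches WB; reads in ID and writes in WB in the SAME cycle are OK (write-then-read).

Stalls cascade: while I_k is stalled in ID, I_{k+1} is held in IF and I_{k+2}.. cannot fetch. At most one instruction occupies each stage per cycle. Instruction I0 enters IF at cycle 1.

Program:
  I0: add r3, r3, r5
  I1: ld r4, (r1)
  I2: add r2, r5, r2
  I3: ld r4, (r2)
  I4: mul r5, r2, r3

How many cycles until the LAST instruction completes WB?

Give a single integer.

I0 add r3 <- r3,r5: IF@1 ID@2 stall=0 (-) EX@3 MEM@4 WB@5
I1 ld r4 <- r1: IF@2 ID@3 stall=0 (-) EX@4 MEM@5 WB@6
I2 add r2 <- r5,r2: IF@3 ID@4 stall=0 (-) EX@5 MEM@6 WB@7
I3 ld r4 <- r2: IF@4 ID@5 stall=2 (RAW on I2.r2 (WB@7)) EX@8 MEM@9 WB@10
I4 mul r5 <- r2,r3: IF@5 ID@8 stall=0 (-) EX@9 MEM@10 WB@11

Answer: 11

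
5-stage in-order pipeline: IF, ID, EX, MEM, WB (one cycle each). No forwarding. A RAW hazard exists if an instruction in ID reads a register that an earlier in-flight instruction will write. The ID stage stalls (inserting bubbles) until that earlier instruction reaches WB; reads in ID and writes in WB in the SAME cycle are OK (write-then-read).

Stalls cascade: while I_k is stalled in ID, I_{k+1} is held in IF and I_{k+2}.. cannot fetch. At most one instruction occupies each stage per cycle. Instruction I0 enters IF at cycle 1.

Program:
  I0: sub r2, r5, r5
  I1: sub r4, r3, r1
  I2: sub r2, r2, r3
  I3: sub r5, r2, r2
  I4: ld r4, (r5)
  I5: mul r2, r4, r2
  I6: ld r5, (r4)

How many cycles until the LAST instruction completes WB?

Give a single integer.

Answer: 18

Derivation:
I0 sub r2 <- r5,r5: IF@1 ID@2 stall=0 (-) EX@3 MEM@4 WB@5
I1 sub r4 <- r3,r1: IF@2 ID@3 stall=0 (-) EX@4 MEM@5 WB@6
I2 sub r2 <- r2,r3: IF@3 ID@4 stall=1 (RAW on I0.r2 (WB@5)) EX@6 MEM@7 WB@8
I3 sub r5 <- r2,r2: IF@4 ID@6 stall=2 (RAW on I2.r2 (WB@8)) EX@9 MEM@10 WB@11
I4 ld r4 <- r5: IF@6 ID@9 stall=2 (RAW on I3.r5 (WB@11)) EX@12 MEM@13 WB@14
I5 mul r2 <- r4,r2: IF@9 ID@12 stall=2 (RAW on I4.r4 (WB@14)) EX@15 MEM@16 WB@17
I6 ld r5 <- r4: IF@12 ID@15 stall=0 (-) EX@16 MEM@17 WB@18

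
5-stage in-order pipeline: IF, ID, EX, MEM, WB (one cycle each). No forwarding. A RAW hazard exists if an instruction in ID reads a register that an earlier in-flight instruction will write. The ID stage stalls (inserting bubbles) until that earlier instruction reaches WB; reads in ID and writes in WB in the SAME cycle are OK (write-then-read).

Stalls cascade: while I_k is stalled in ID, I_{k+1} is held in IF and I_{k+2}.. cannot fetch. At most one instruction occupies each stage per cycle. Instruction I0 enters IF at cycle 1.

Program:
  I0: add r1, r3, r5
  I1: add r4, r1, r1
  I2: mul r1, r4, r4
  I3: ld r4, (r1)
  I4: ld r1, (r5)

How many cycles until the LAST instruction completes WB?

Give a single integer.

I0 add r1 <- r3,r5: IF@1 ID@2 stall=0 (-) EX@3 MEM@4 WB@5
I1 add r4 <- r1,r1: IF@2 ID@3 stall=2 (RAW on I0.r1 (WB@5)) EX@6 MEM@7 WB@8
I2 mul r1 <- r4,r4: IF@3 ID@6 stall=2 (RAW on I1.r4 (WB@8)) EX@9 MEM@10 WB@11
I3 ld r4 <- r1: IF@6 ID@9 stall=2 (RAW on I2.r1 (WB@11)) EX@12 MEM@13 WB@14
I4 ld r1 <- r5: IF@9 ID@12 stall=0 (-) EX@13 MEM@14 WB@15

Answer: 15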